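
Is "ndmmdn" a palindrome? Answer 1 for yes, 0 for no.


Input: ndmmdn
Reversed: ndmmdn
  Compare pos 0 ('n') with pos 5 ('n'): match
  Compare pos 1 ('d') with pos 4 ('d'): match
  Compare pos 2 ('m') with pos 3 ('m'): match
Result: palindrome

1


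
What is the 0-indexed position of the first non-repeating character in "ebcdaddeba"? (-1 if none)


Input: ebcdaddeba
Character frequencies:
  'a': 2
  'b': 2
  'c': 1
  'd': 3
  'e': 2
Scanning left to right for freq == 1:
  Position 0 ('e'): freq=2, skip
  Position 1 ('b'): freq=2, skip
  Position 2 ('c'): unique! => answer = 2

2


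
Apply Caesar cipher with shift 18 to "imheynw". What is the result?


Caesar cipher: shift "imheynw" by 18
  'i' (pos 8) + 18 = pos 0 = 'a'
  'm' (pos 12) + 18 = pos 4 = 'e'
  'h' (pos 7) + 18 = pos 25 = 'z'
  'e' (pos 4) + 18 = pos 22 = 'w'
  'y' (pos 24) + 18 = pos 16 = 'q'
  'n' (pos 13) + 18 = pos 5 = 'f'
  'w' (pos 22) + 18 = pos 14 = 'o'
Result: aezwqfo

aezwqfo


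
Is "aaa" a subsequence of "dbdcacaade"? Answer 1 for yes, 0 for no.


Check if "aaa" is a subsequence of "dbdcacaade"
Greedy scan:
  Position 0 ('d'): no match needed
  Position 1 ('b'): no match needed
  Position 2 ('d'): no match needed
  Position 3 ('c'): no match needed
  Position 4 ('a'): matches sub[0] = 'a'
  Position 5 ('c'): no match needed
  Position 6 ('a'): matches sub[1] = 'a'
  Position 7 ('a'): matches sub[2] = 'a'
  Position 8 ('d'): no match needed
  Position 9 ('e'): no match needed
All 3 characters matched => is a subsequence

1


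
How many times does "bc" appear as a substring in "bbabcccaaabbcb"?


Searching for "bc" in "bbabcccaaabbcb"
Scanning each position:
  Position 0: "bb" => no
  Position 1: "ba" => no
  Position 2: "ab" => no
  Position 3: "bc" => MATCH
  Position 4: "cc" => no
  Position 5: "cc" => no
  Position 6: "ca" => no
  Position 7: "aa" => no
  Position 8: "aa" => no
  Position 9: "ab" => no
  Position 10: "bb" => no
  Position 11: "bc" => MATCH
  Position 12: "cb" => no
Total occurrences: 2

2


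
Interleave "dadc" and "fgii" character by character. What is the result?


Interleaving "dadc" and "fgii":
  Position 0: 'd' from first, 'f' from second => "df"
  Position 1: 'a' from first, 'g' from second => "ag"
  Position 2: 'd' from first, 'i' from second => "di"
  Position 3: 'c' from first, 'i' from second => "ci"
Result: dfagdici

dfagdici


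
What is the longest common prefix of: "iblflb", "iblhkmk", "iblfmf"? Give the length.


Words: iblflb, iblhkmk, iblfmf
  Position 0: all 'i' => match
  Position 1: all 'b' => match
  Position 2: all 'l' => match
  Position 3: ('f', 'h', 'f') => mismatch, stop
LCP = "ibl" (length 3)

3


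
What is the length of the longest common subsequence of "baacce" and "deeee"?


LCS of "baacce" and "deeee"
DP table:
           d    e    e    e    e
      0    0    0    0    0    0
  b   0    0    0    0    0    0
  a   0    0    0    0    0    0
  a   0    0    0    0    0    0
  c   0    0    0    0    0    0
  c   0    0    0    0    0    0
  e   0    0    1    1    1    1
LCS length = dp[6][5] = 1

1


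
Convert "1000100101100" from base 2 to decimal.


Input: "1000100101100" in base 2
Positional expansion:
  Digit '1' (value 1) x 2^12 = 4096
  Digit '0' (value 0) x 2^11 = 0
  Digit '0' (value 0) x 2^10 = 0
  Digit '0' (value 0) x 2^9 = 0
  Digit '1' (value 1) x 2^8 = 256
  Digit '0' (value 0) x 2^7 = 0
  Digit '0' (value 0) x 2^6 = 0
  Digit '1' (value 1) x 2^5 = 32
  Digit '0' (value 0) x 2^4 = 0
  Digit '1' (value 1) x 2^3 = 8
  Digit '1' (value 1) x 2^2 = 4
  Digit '0' (value 0) x 2^1 = 0
  Digit '0' (value 0) x 2^0 = 0
Sum = 4396

4396


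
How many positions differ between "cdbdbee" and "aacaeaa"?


Comparing "cdbdbee" and "aacaeaa" position by position:
  Position 0: 'c' vs 'a' => DIFFER
  Position 1: 'd' vs 'a' => DIFFER
  Position 2: 'b' vs 'c' => DIFFER
  Position 3: 'd' vs 'a' => DIFFER
  Position 4: 'b' vs 'e' => DIFFER
  Position 5: 'e' vs 'a' => DIFFER
  Position 6: 'e' vs 'a' => DIFFER
Positions that differ: 7

7


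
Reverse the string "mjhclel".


Input: mjhclel
Reading characters right to left:
  Position 6: 'l'
  Position 5: 'e'
  Position 4: 'l'
  Position 3: 'c'
  Position 2: 'h'
  Position 1: 'j'
  Position 0: 'm'
Reversed: lelchjm

lelchjm


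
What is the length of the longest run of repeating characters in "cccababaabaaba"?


Input: "cccababaabaaba"
Scanning for longest run:
  Position 1 ('c'): continues run of 'c', length=2
  Position 2 ('c'): continues run of 'c', length=3
  Position 3 ('a'): new char, reset run to 1
  Position 4 ('b'): new char, reset run to 1
  Position 5 ('a'): new char, reset run to 1
  Position 6 ('b'): new char, reset run to 1
  Position 7 ('a'): new char, reset run to 1
  Position 8 ('a'): continues run of 'a', length=2
  Position 9 ('b'): new char, reset run to 1
  Position 10 ('a'): new char, reset run to 1
  Position 11 ('a'): continues run of 'a', length=2
  Position 12 ('b'): new char, reset run to 1
  Position 13 ('a'): new char, reset run to 1
Longest run: 'c' with length 3

3


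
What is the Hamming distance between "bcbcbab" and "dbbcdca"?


Comparing "bcbcbab" and "dbbcdca" position by position:
  Position 0: 'b' vs 'd' => differ
  Position 1: 'c' vs 'b' => differ
  Position 2: 'b' vs 'b' => same
  Position 3: 'c' vs 'c' => same
  Position 4: 'b' vs 'd' => differ
  Position 5: 'a' vs 'c' => differ
  Position 6: 'b' vs 'a' => differ
Total differences (Hamming distance): 5

5


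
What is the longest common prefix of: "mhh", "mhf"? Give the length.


Words: mhh, mhf
  Position 0: all 'm' => match
  Position 1: all 'h' => match
  Position 2: ('h', 'f') => mismatch, stop
LCP = "mh" (length 2)

2


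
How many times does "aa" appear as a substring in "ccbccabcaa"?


Searching for "aa" in "ccbccabcaa"
Scanning each position:
  Position 0: "cc" => no
  Position 1: "cb" => no
  Position 2: "bc" => no
  Position 3: "cc" => no
  Position 4: "ca" => no
  Position 5: "ab" => no
  Position 6: "bc" => no
  Position 7: "ca" => no
  Position 8: "aa" => MATCH
Total occurrences: 1

1


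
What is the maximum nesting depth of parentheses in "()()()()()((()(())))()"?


Input: "()()()()()((()(())))()"
Tracking depth:
  Position 0 '(': depth becomes 1
  Position 1 ')': depth becomes 0
  Position 2 '(': depth becomes 1
  Position 3 ')': depth becomes 0
  Position 4 '(': depth becomes 1
  Position 5 ')': depth becomes 0
  Position 6 '(': depth becomes 1
  Position 7 ')': depth becomes 0
  Position 8 '(': depth becomes 1
  Position 9 ')': depth becomes 0
  Position 10 '(': depth becomes 1
  Position 11 '(': depth becomes 2
  Position 12 '(': depth becomes 3
  Position 13 ')': depth becomes 2
  Position 14 '(': depth becomes 3
  Position 15 '(': depth becomes 4
  Position 16 ')': depth becomes 3
  Position 17 ')': depth becomes 2
  Position 18 ')': depth becomes 1
  Position 19 ')': depth becomes 0
  Position 20 '(': depth becomes 1
  Position 21 ')': depth becomes 0
Maximum depth reached: 4

4


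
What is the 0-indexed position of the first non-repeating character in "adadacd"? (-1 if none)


Input: adadacd
Character frequencies:
  'a': 3
  'c': 1
  'd': 3
Scanning left to right for freq == 1:
  Position 0 ('a'): freq=3, skip
  Position 1 ('d'): freq=3, skip
  Position 2 ('a'): freq=3, skip
  Position 3 ('d'): freq=3, skip
  Position 4 ('a'): freq=3, skip
  Position 5 ('c'): unique! => answer = 5

5


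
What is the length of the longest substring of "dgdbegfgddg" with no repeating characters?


Input: "dgdbegfgddg"
Sliding window (track last position of each char):
  Position 0 ('d'): window [0,0] length 1 -- new best
  Position 1 ('g'): window [0,1] length 2 -- new best
  Position 2 ('d'): repeat (last at 0), move window start to 1
  Position 2 ('d'): window [1,2] length 2
  Position 3 ('b'): window [1,3] length 3 -- new best
  Position 4 ('e'): window [1,4] length 4 -- new best
  Position 5 ('g'): repeat (last at 1), move window start to 2
  Position 5 ('g'): window [2,5] length 4
  Position 6 ('f'): window [2,6] length 5 -- new best
  Position 7 ('g'): repeat (last at 5), move window start to 6
  Position 7 ('g'): window [6,7] length 2
  Position 8 ('d'): window [6,8] length 3
  Position 9 ('d'): repeat (last at 8), move window start to 9
  Position 9 ('d'): window [9,9] length 1
  Position 10 ('g'): window [9,10] length 2
Longest substring with no repeats: "dbegf" with length 5

5


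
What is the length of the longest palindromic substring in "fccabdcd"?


Input: "fccabdcd"
Checking substrings for palindromes:
  [5:8] "dcd" (len 3) => palindrome
  [1:3] "cc" (len 2) => palindrome
Longest palindromic substring: "dcd" with length 3

3


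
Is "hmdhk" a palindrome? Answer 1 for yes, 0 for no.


Input: hmdhk
Reversed: khdmh
  Compare pos 0 ('h') with pos 4 ('k'): MISMATCH
  Compare pos 1 ('m') with pos 3 ('h'): MISMATCH
Result: not a palindrome

0


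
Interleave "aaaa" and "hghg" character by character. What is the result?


Interleaving "aaaa" and "hghg":
  Position 0: 'a' from first, 'h' from second => "ah"
  Position 1: 'a' from first, 'g' from second => "ag"
  Position 2: 'a' from first, 'h' from second => "ah"
  Position 3: 'a' from first, 'g' from second => "ag"
Result: ahagahag

ahagahag


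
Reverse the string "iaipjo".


Input: iaipjo
Reading characters right to left:
  Position 5: 'o'
  Position 4: 'j'
  Position 3: 'p'
  Position 2: 'i'
  Position 1: 'a'
  Position 0: 'i'
Reversed: ojpiai

ojpiai


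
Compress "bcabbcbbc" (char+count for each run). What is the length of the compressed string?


Input: bcabbcbbc
Runs:
  'b' x 1 => "b1"
  'c' x 1 => "c1"
  'a' x 1 => "a1"
  'b' x 2 => "b2"
  'c' x 1 => "c1"
  'b' x 2 => "b2"
  'c' x 1 => "c1"
Compressed: "b1c1a1b2c1b2c1"
Compressed length: 14

14


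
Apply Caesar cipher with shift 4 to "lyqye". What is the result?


Caesar cipher: shift "lyqye" by 4
  'l' (pos 11) + 4 = pos 15 = 'p'
  'y' (pos 24) + 4 = pos 2 = 'c'
  'q' (pos 16) + 4 = pos 20 = 'u'
  'y' (pos 24) + 4 = pos 2 = 'c'
  'e' (pos 4) + 4 = pos 8 = 'i'
Result: pcuci

pcuci


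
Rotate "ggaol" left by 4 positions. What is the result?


Input: "ggaol", rotate left by 4
First 4 characters: "ggao"
Remaining characters: "l"
Concatenate remaining + first: "l" + "ggao" = "lggao"

lggao


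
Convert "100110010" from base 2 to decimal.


Input: "100110010" in base 2
Positional expansion:
  Digit '1' (value 1) x 2^8 = 256
  Digit '0' (value 0) x 2^7 = 0
  Digit '0' (value 0) x 2^6 = 0
  Digit '1' (value 1) x 2^5 = 32
  Digit '1' (value 1) x 2^4 = 16
  Digit '0' (value 0) x 2^3 = 0
  Digit '0' (value 0) x 2^2 = 0
  Digit '1' (value 1) x 2^1 = 2
  Digit '0' (value 0) x 2^0 = 0
Sum = 306

306


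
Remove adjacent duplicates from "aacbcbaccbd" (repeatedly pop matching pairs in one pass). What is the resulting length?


Input: aacbcbaccbd
Stack-based adjacent duplicate removal:
  Read 'a': push. Stack: a
  Read 'a': matches stack top 'a' => pop. Stack: (empty)
  Read 'c': push. Stack: c
  Read 'b': push. Stack: cb
  Read 'c': push. Stack: cbc
  Read 'b': push. Stack: cbcb
  Read 'a': push. Stack: cbcba
  Read 'c': push. Stack: cbcbac
  Read 'c': matches stack top 'c' => pop. Stack: cbcba
  Read 'b': push. Stack: cbcbab
  Read 'd': push. Stack: cbcbabd
Final stack: "cbcbabd" (length 7)

7


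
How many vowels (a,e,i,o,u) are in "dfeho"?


Input: dfeho
Checking each character:
  'd' at position 0: consonant
  'f' at position 1: consonant
  'e' at position 2: vowel (running total: 1)
  'h' at position 3: consonant
  'o' at position 4: vowel (running total: 2)
Total vowels: 2

2


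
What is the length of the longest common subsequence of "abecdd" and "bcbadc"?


LCS of "abecdd" and "bcbadc"
DP table:
           b    c    b    a    d    c
      0    0    0    0    0    0    0
  a   0    0    0    0    1    1    1
  b   0    1    1    1    1    1    1
  e   0    1    1    1    1    1    1
  c   0    1    2    2    2    2    2
  d   0    1    2    2    2    3    3
  d   0    1    2    2    2    3    3
LCS length = dp[6][6] = 3

3


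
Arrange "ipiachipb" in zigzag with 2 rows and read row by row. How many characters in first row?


Zigzag "ipiachipb" into 2 rows:
Placing characters:
  'i' => row 0
  'p' => row 1
  'i' => row 0
  'a' => row 1
  'c' => row 0
  'h' => row 1
  'i' => row 0
  'p' => row 1
  'b' => row 0
Rows:
  Row 0: "iicib"
  Row 1: "pahp"
First row length: 5

5


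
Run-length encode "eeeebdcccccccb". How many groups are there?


Input: eeeebdcccccccb
Scanning for consecutive runs:
  Group 1: 'e' x 4 (positions 0-3)
  Group 2: 'b' x 1 (positions 4-4)
  Group 3: 'd' x 1 (positions 5-5)
  Group 4: 'c' x 7 (positions 6-12)
  Group 5: 'b' x 1 (positions 13-13)
Total groups: 5

5


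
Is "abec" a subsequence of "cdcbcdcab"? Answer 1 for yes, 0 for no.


Check if "abec" is a subsequence of "cdcbcdcab"
Greedy scan:
  Position 0 ('c'): no match needed
  Position 1 ('d'): no match needed
  Position 2 ('c'): no match needed
  Position 3 ('b'): no match needed
  Position 4 ('c'): no match needed
  Position 5 ('d'): no match needed
  Position 6 ('c'): no match needed
  Position 7 ('a'): matches sub[0] = 'a'
  Position 8 ('b'): matches sub[1] = 'b'
Only matched 2/4 characters => not a subsequence

0


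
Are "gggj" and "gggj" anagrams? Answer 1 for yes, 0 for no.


Strings: "gggj", "gggj"
Sorted first:  gggj
Sorted second: gggj
Sorted forms match => anagrams

1


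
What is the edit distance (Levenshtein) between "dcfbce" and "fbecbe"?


Computing edit distance: "dcfbce" -> "fbecbe"
DP table:
           f    b    e    c    b    e
      0    1    2    3    4    5    6
  d   1    1    2    3    4    5    6
  c   2    2    2    3    3    4    5
  f   3    2    3    3    4    4    5
  b   4    3    2    3    4    4    5
  c   5    4    3    3    3    4    5
  e   6    5    4    3    4    4    4
Edit distance = dp[6][6] = 4

4


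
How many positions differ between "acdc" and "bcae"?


Comparing "acdc" and "bcae" position by position:
  Position 0: 'a' vs 'b' => DIFFER
  Position 1: 'c' vs 'c' => same
  Position 2: 'd' vs 'a' => DIFFER
  Position 3: 'c' vs 'e' => DIFFER
Positions that differ: 3

3


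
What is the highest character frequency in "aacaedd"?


Input: aacaedd
Character counts:
  'a': 3
  'c': 1
  'd': 2
  'e': 1
Maximum frequency: 3

3


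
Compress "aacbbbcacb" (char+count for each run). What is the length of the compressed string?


Input: aacbbbcacb
Runs:
  'a' x 2 => "a2"
  'c' x 1 => "c1"
  'b' x 3 => "b3"
  'c' x 1 => "c1"
  'a' x 1 => "a1"
  'c' x 1 => "c1"
  'b' x 1 => "b1"
Compressed: "a2c1b3c1a1c1b1"
Compressed length: 14

14


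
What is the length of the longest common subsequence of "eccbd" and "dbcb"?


LCS of "eccbd" and "dbcb"
DP table:
           d    b    c    b
      0    0    0    0    0
  e   0    0    0    0    0
  c   0    0    0    1    1
  c   0    0    0    1    1
  b   0    0    1    1    2
  d   0    1    1    1    2
LCS length = dp[5][4] = 2

2


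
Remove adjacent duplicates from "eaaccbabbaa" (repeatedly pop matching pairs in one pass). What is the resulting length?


Input: eaaccbabbaa
Stack-based adjacent duplicate removal:
  Read 'e': push. Stack: e
  Read 'a': push. Stack: ea
  Read 'a': matches stack top 'a' => pop. Stack: e
  Read 'c': push. Stack: ec
  Read 'c': matches stack top 'c' => pop. Stack: e
  Read 'b': push. Stack: eb
  Read 'a': push. Stack: eba
  Read 'b': push. Stack: ebab
  Read 'b': matches stack top 'b' => pop. Stack: eba
  Read 'a': matches stack top 'a' => pop. Stack: eb
  Read 'a': push. Stack: eba
Final stack: "eba" (length 3)

3


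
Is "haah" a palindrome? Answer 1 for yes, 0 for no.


Input: haah
Reversed: haah
  Compare pos 0 ('h') with pos 3 ('h'): match
  Compare pos 1 ('a') with pos 2 ('a'): match
Result: palindrome

1


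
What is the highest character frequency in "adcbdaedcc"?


Input: adcbdaedcc
Character counts:
  'a': 2
  'b': 1
  'c': 3
  'd': 3
  'e': 1
Maximum frequency: 3

3


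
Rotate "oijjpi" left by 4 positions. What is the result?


Input: "oijjpi", rotate left by 4
First 4 characters: "oijj"
Remaining characters: "pi"
Concatenate remaining + first: "pi" + "oijj" = "pioijj"

pioijj


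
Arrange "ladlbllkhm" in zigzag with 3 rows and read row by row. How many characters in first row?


Zigzag "ladlbllkhm" into 3 rows:
Placing characters:
  'l' => row 0
  'a' => row 1
  'd' => row 2
  'l' => row 1
  'b' => row 0
  'l' => row 1
  'l' => row 2
  'k' => row 1
  'h' => row 0
  'm' => row 1
Rows:
  Row 0: "lbh"
  Row 1: "allkm"
  Row 2: "dl"
First row length: 3

3


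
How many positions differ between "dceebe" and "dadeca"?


Comparing "dceebe" and "dadeca" position by position:
  Position 0: 'd' vs 'd' => same
  Position 1: 'c' vs 'a' => DIFFER
  Position 2: 'e' vs 'd' => DIFFER
  Position 3: 'e' vs 'e' => same
  Position 4: 'b' vs 'c' => DIFFER
  Position 5: 'e' vs 'a' => DIFFER
Positions that differ: 4

4


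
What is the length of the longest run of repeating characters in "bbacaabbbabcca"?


Input: "bbacaabbbabcca"
Scanning for longest run:
  Position 1 ('b'): continues run of 'b', length=2
  Position 2 ('a'): new char, reset run to 1
  Position 3 ('c'): new char, reset run to 1
  Position 4 ('a'): new char, reset run to 1
  Position 5 ('a'): continues run of 'a', length=2
  Position 6 ('b'): new char, reset run to 1
  Position 7 ('b'): continues run of 'b', length=2
  Position 8 ('b'): continues run of 'b', length=3
  Position 9 ('a'): new char, reset run to 1
  Position 10 ('b'): new char, reset run to 1
  Position 11 ('c'): new char, reset run to 1
  Position 12 ('c'): continues run of 'c', length=2
  Position 13 ('a'): new char, reset run to 1
Longest run: 'b' with length 3

3


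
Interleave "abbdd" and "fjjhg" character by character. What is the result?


Interleaving "abbdd" and "fjjhg":
  Position 0: 'a' from first, 'f' from second => "af"
  Position 1: 'b' from first, 'j' from second => "bj"
  Position 2: 'b' from first, 'j' from second => "bj"
  Position 3: 'd' from first, 'h' from second => "dh"
  Position 4: 'd' from first, 'g' from second => "dg"
Result: afbjbjdhdg

afbjbjdhdg


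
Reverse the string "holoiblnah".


Input: holoiblnah
Reading characters right to left:
  Position 9: 'h'
  Position 8: 'a'
  Position 7: 'n'
  Position 6: 'l'
  Position 5: 'b'
  Position 4: 'i'
  Position 3: 'o'
  Position 2: 'l'
  Position 1: 'o'
  Position 0: 'h'
Reversed: hanlbioloh

hanlbioloh


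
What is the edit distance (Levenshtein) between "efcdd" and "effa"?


Computing edit distance: "efcdd" -> "effa"
DP table:
           e    f    f    a
      0    1    2    3    4
  e   1    0    1    2    3
  f   2    1    0    1    2
  c   3    2    1    1    2
  d   4    3    2    2    2
  d   5    4    3    3    3
Edit distance = dp[5][4] = 3

3


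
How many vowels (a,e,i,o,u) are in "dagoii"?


Input: dagoii
Checking each character:
  'd' at position 0: consonant
  'a' at position 1: vowel (running total: 1)
  'g' at position 2: consonant
  'o' at position 3: vowel (running total: 2)
  'i' at position 4: vowel (running total: 3)
  'i' at position 5: vowel (running total: 4)
Total vowels: 4

4


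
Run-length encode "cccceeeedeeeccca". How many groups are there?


Input: cccceeeedeeeccca
Scanning for consecutive runs:
  Group 1: 'c' x 4 (positions 0-3)
  Group 2: 'e' x 4 (positions 4-7)
  Group 3: 'd' x 1 (positions 8-8)
  Group 4: 'e' x 3 (positions 9-11)
  Group 5: 'c' x 3 (positions 12-14)
  Group 6: 'a' x 1 (positions 15-15)
Total groups: 6

6


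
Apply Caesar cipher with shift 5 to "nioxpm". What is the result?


Caesar cipher: shift "nioxpm" by 5
  'n' (pos 13) + 5 = pos 18 = 's'
  'i' (pos 8) + 5 = pos 13 = 'n'
  'o' (pos 14) + 5 = pos 19 = 't'
  'x' (pos 23) + 5 = pos 2 = 'c'
  'p' (pos 15) + 5 = pos 20 = 'u'
  'm' (pos 12) + 5 = pos 17 = 'r'
Result: sntcur

sntcur


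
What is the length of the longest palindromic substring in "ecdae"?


Input: "ecdae"
Checking substrings for palindromes:
  No multi-char palindromic substrings found
Longest palindromic substring: "e" with length 1

1


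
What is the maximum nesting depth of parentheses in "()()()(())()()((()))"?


Input: "()()()(())()()((()))"
Tracking depth:
  Position 0 '(': depth becomes 1
  Position 1 ')': depth becomes 0
  Position 2 '(': depth becomes 1
  Position 3 ')': depth becomes 0
  Position 4 '(': depth becomes 1
  Position 5 ')': depth becomes 0
  Position 6 '(': depth becomes 1
  Position 7 '(': depth becomes 2
  Position 8 ')': depth becomes 1
  Position 9 ')': depth becomes 0
  Position 10 '(': depth becomes 1
  Position 11 ')': depth becomes 0
  Position 12 '(': depth becomes 1
  Position 13 ')': depth becomes 0
  Position 14 '(': depth becomes 1
  Position 15 '(': depth becomes 2
  Position 16 '(': depth becomes 3
  Position 17 ')': depth becomes 2
  Position 18 ')': depth becomes 1
  Position 19 ')': depth becomes 0
Maximum depth reached: 3

3


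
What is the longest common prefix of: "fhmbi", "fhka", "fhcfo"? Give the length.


Words: fhmbi, fhka, fhcfo
  Position 0: all 'f' => match
  Position 1: all 'h' => match
  Position 2: ('m', 'k', 'c') => mismatch, stop
LCP = "fh" (length 2)

2


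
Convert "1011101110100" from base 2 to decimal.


Input: "1011101110100" in base 2
Positional expansion:
  Digit '1' (value 1) x 2^12 = 4096
  Digit '0' (value 0) x 2^11 = 0
  Digit '1' (value 1) x 2^10 = 1024
  Digit '1' (value 1) x 2^9 = 512
  Digit '1' (value 1) x 2^8 = 256
  Digit '0' (value 0) x 2^7 = 0
  Digit '1' (value 1) x 2^6 = 64
  Digit '1' (value 1) x 2^5 = 32
  Digit '1' (value 1) x 2^4 = 16
  Digit '0' (value 0) x 2^3 = 0
  Digit '1' (value 1) x 2^2 = 4
  Digit '0' (value 0) x 2^1 = 0
  Digit '0' (value 0) x 2^0 = 0
Sum = 6004

6004


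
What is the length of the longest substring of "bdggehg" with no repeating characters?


Input: "bdggehg"
Sliding window (track last position of each char):
  Position 0 ('b'): window [0,0] length 1 -- new best
  Position 1 ('d'): window [0,1] length 2 -- new best
  Position 2 ('g'): window [0,2] length 3 -- new best
  Position 3 ('g'): repeat (last at 2), move window start to 3
  Position 3 ('g'): window [3,3] length 1
  Position 4 ('e'): window [3,4] length 2
  Position 5 ('h'): window [3,5] length 3
  Position 6 ('g'): repeat (last at 3), move window start to 4
  Position 6 ('g'): window [4,6] length 3
Longest substring with no repeats: "bdg" with length 3

3


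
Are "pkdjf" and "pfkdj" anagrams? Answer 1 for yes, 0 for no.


Strings: "pkdjf", "pfkdj"
Sorted first:  dfjkp
Sorted second: dfjkp
Sorted forms match => anagrams

1


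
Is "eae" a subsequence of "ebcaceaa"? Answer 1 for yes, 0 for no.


Check if "eae" is a subsequence of "ebcaceaa"
Greedy scan:
  Position 0 ('e'): matches sub[0] = 'e'
  Position 1 ('b'): no match needed
  Position 2 ('c'): no match needed
  Position 3 ('a'): matches sub[1] = 'a'
  Position 4 ('c'): no match needed
  Position 5 ('e'): matches sub[2] = 'e'
  Position 6 ('a'): no match needed
  Position 7 ('a'): no match needed
All 3 characters matched => is a subsequence

1


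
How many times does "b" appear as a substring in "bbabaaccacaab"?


Searching for "b" in "bbabaaccacaab"
Scanning each position:
  Position 0: "b" => MATCH
  Position 1: "b" => MATCH
  Position 2: "a" => no
  Position 3: "b" => MATCH
  Position 4: "a" => no
  Position 5: "a" => no
  Position 6: "c" => no
  Position 7: "c" => no
  Position 8: "a" => no
  Position 9: "c" => no
  Position 10: "a" => no
  Position 11: "a" => no
  Position 12: "b" => MATCH
Total occurrences: 4

4


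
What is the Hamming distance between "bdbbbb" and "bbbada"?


Comparing "bdbbbb" and "bbbada" position by position:
  Position 0: 'b' vs 'b' => same
  Position 1: 'd' vs 'b' => differ
  Position 2: 'b' vs 'b' => same
  Position 3: 'b' vs 'a' => differ
  Position 4: 'b' vs 'd' => differ
  Position 5: 'b' vs 'a' => differ
Total differences (Hamming distance): 4

4


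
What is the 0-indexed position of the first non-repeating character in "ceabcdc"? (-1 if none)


Input: ceabcdc
Character frequencies:
  'a': 1
  'b': 1
  'c': 3
  'd': 1
  'e': 1
Scanning left to right for freq == 1:
  Position 0 ('c'): freq=3, skip
  Position 1 ('e'): unique! => answer = 1

1


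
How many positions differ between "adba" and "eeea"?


Comparing "adba" and "eeea" position by position:
  Position 0: 'a' vs 'e' => DIFFER
  Position 1: 'd' vs 'e' => DIFFER
  Position 2: 'b' vs 'e' => DIFFER
  Position 3: 'a' vs 'a' => same
Positions that differ: 3

3


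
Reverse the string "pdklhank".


Input: pdklhank
Reading characters right to left:
  Position 7: 'k'
  Position 6: 'n'
  Position 5: 'a'
  Position 4: 'h'
  Position 3: 'l'
  Position 2: 'k'
  Position 1: 'd'
  Position 0: 'p'
Reversed: knahlkdp

knahlkdp


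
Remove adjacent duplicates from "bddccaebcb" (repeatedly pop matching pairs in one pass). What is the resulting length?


Input: bddccaebcb
Stack-based adjacent duplicate removal:
  Read 'b': push. Stack: b
  Read 'd': push. Stack: bd
  Read 'd': matches stack top 'd' => pop. Stack: b
  Read 'c': push. Stack: bc
  Read 'c': matches stack top 'c' => pop. Stack: b
  Read 'a': push. Stack: ba
  Read 'e': push. Stack: bae
  Read 'b': push. Stack: baeb
  Read 'c': push. Stack: baebc
  Read 'b': push. Stack: baebcb
Final stack: "baebcb" (length 6)

6


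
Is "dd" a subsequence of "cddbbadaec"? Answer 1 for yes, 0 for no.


Check if "dd" is a subsequence of "cddbbadaec"
Greedy scan:
  Position 0 ('c'): no match needed
  Position 1 ('d'): matches sub[0] = 'd'
  Position 2 ('d'): matches sub[1] = 'd'
  Position 3 ('b'): no match needed
  Position 4 ('b'): no match needed
  Position 5 ('a'): no match needed
  Position 6 ('d'): no match needed
  Position 7 ('a'): no match needed
  Position 8 ('e'): no match needed
  Position 9 ('c'): no match needed
All 2 characters matched => is a subsequence

1


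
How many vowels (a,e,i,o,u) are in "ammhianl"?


Input: ammhianl
Checking each character:
  'a' at position 0: vowel (running total: 1)
  'm' at position 1: consonant
  'm' at position 2: consonant
  'h' at position 3: consonant
  'i' at position 4: vowel (running total: 2)
  'a' at position 5: vowel (running total: 3)
  'n' at position 6: consonant
  'l' at position 7: consonant
Total vowels: 3

3


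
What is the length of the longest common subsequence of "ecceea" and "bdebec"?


LCS of "ecceea" and "bdebec"
DP table:
           b    d    e    b    e    c
      0    0    0    0    0    0    0
  e   0    0    0    1    1    1    1
  c   0    0    0    1    1    1    2
  c   0    0    0    1    1    1    2
  e   0    0    0    1    1    2    2
  e   0    0    0    1    1    2    2
  a   0    0    0    1    1    2    2
LCS length = dp[6][6] = 2

2


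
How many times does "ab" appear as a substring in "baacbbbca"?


Searching for "ab" in "baacbbbca"
Scanning each position:
  Position 0: "ba" => no
  Position 1: "aa" => no
  Position 2: "ac" => no
  Position 3: "cb" => no
  Position 4: "bb" => no
  Position 5: "bb" => no
  Position 6: "bc" => no
  Position 7: "ca" => no
Total occurrences: 0

0


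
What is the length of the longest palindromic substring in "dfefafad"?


Input: "dfefafad"
Checking substrings for palindromes:
  [1:4] "fef" (len 3) => palindrome
  [3:6] "faf" (len 3) => palindrome
  [4:7] "afa" (len 3) => palindrome
Longest palindromic substring: "fef" with length 3

3


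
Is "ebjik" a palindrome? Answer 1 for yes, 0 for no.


Input: ebjik
Reversed: kijbe
  Compare pos 0 ('e') with pos 4 ('k'): MISMATCH
  Compare pos 1 ('b') with pos 3 ('i'): MISMATCH
Result: not a palindrome

0


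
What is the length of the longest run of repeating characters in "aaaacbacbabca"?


Input: "aaaacbacbabca"
Scanning for longest run:
  Position 1 ('a'): continues run of 'a', length=2
  Position 2 ('a'): continues run of 'a', length=3
  Position 3 ('a'): continues run of 'a', length=4
  Position 4 ('c'): new char, reset run to 1
  Position 5 ('b'): new char, reset run to 1
  Position 6 ('a'): new char, reset run to 1
  Position 7 ('c'): new char, reset run to 1
  Position 8 ('b'): new char, reset run to 1
  Position 9 ('a'): new char, reset run to 1
  Position 10 ('b'): new char, reset run to 1
  Position 11 ('c'): new char, reset run to 1
  Position 12 ('a'): new char, reset run to 1
Longest run: 'a' with length 4

4


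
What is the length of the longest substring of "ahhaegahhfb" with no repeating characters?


Input: "ahhaegahhfb"
Sliding window (track last position of each char):
  Position 0 ('a'): window [0,0] length 1 -- new best
  Position 1 ('h'): window [0,1] length 2 -- new best
  Position 2 ('h'): repeat (last at 1), move window start to 2
  Position 2 ('h'): window [2,2] length 1
  Position 3 ('a'): window [2,3] length 2
  Position 4 ('e'): window [2,4] length 3 -- new best
  Position 5 ('g'): window [2,5] length 4 -- new best
  Position 6 ('a'): repeat (last at 3), move window start to 4
  Position 6 ('a'): window [4,6] length 3
  Position 7 ('h'): window [4,7] length 4
  Position 8 ('h'): repeat (last at 7), move window start to 8
  Position 8 ('h'): window [8,8] length 1
  Position 9 ('f'): window [8,9] length 2
  Position 10 ('b'): window [8,10] length 3
Longest substring with no repeats: "haeg" with length 4

4


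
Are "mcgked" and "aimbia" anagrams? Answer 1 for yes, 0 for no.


Strings: "mcgked", "aimbia"
Sorted first:  cdegkm
Sorted second: aabiim
Differ at position 0: 'c' vs 'a' => not anagrams

0


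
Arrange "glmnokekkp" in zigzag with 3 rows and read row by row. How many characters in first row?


Zigzag "glmnokekkp" into 3 rows:
Placing characters:
  'g' => row 0
  'l' => row 1
  'm' => row 2
  'n' => row 1
  'o' => row 0
  'k' => row 1
  'e' => row 2
  'k' => row 1
  'k' => row 0
  'p' => row 1
Rows:
  Row 0: "gok"
  Row 1: "lnkkp"
  Row 2: "me"
First row length: 3

3


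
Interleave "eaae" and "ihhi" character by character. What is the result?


Interleaving "eaae" and "ihhi":
  Position 0: 'e' from first, 'i' from second => "ei"
  Position 1: 'a' from first, 'h' from second => "ah"
  Position 2: 'a' from first, 'h' from second => "ah"
  Position 3: 'e' from first, 'i' from second => "ei"
Result: eiahahei

eiahahei


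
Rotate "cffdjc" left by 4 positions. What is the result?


Input: "cffdjc", rotate left by 4
First 4 characters: "cffd"
Remaining characters: "jc"
Concatenate remaining + first: "jc" + "cffd" = "jccffd"

jccffd


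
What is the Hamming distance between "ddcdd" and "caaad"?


Comparing "ddcdd" and "caaad" position by position:
  Position 0: 'd' vs 'c' => differ
  Position 1: 'd' vs 'a' => differ
  Position 2: 'c' vs 'a' => differ
  Position 3: 'd' vs 'a' => differ
  Position 4: 'd' vs 'd' => same
Total differences (Hamming distance): 4

4


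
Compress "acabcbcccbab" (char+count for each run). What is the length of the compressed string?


Input: acabcbcccbab
Runs:
  'a' x 1 => "a1"
  'c' x 1 => "c1"
  'a' x 1 => "a1"
  'b' x 1 => "b1"
  'c' x 1 => "c1"
  'b' x 1 => "b1"
  'c' x 3 => "c3"
  'b' x 1 => "b1"
  'a' x 1 => "a1"
  'b' x 1 => "b1"
Compressed: "a1c1a1b1c1b1c3b1a1b1"
Compressed length: 20

20


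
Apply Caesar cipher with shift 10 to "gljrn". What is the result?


Caesar cipher: shift "gljrn" by 10
  'g' (pos 6) + 10 = pos 16 = 'q'
  'l' (pos 11) + 10 = pos 21 = 'v'
  'j' (pos 9) + 10 = pos 19 = 't'
  'r' (pos 17) + 10 = pos 1 = 'b'
  'n' (pos 13) + 10 = pos 23 = 'x'
Result: qvtbx

qvtbx


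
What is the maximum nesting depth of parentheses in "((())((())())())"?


Input: "((())((())())())"
Tracking depth:
  Position 0 '(': depth becomes 1
  Position 1 '(': depth becomes 2
  Position 2 '(': depth becomes 3
  Position 3 ')': depth becomes 2
  Position 4 ')': depth becomes 1
  Position 5 '(': depth becomes 2
  Position 6 '(': depth becomes 3
  Position 7 '(': depth becomes 4
  Position 8 ')': depth becomes 3
  Position 9 ')': depth becomes 2
  Position 10 '(': depth becomes 3
  Position 11 ')': depth becomes 2
  Position 12 ')': depth becomes 1
  Position 13 '(': depth becomes 2
  Position 14 ')': depth becomes 1
  Position 15 ')': depth becomes 0
Maximum depth reached: 4

4


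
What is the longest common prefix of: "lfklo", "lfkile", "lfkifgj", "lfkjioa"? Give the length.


Words: lfklo, lfkile, lfkifgj, lfkjioa
  Position 0: all 'l' => match
  Position 1: all 'f' => match
  Position 2: all 'k' => match
  Position 3: ('l', 'i', 'i', 'j') => mismatch, stop
LCP = "lfk" (length 3)

3


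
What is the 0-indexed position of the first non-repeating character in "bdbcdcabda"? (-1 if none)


Input: bdbcdcabda
Character frequencies:
  'a': 2
  'b': 3
  'c': 2
  'd': 3
Scanning left to right for freq == 1:
  Position 0 ('b'): freq=3, skip
  Position 1 ('d'): freq=3, skip
  Position 2 ('b'): freq=3, skip
  Position 3 ('c'): freq=2, skip
  Position 4 ('d'): freq=3, skip
  Position 5 ('c'): freq=2, skip
  Position 6 ('a'): freq=2, skip
  Position 7 ('b'): freq=3, skip
  Position 8 ('d'): freq=3, skip
  Position 9 ('a'): freq=2, skip
  No unique character found => answer = -1

-1


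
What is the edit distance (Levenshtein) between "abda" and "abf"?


Computing edit distance: "abda" -> "abf"
DP table:
           a    b    f
      0    1    2    3
  a   1    0    1    2
  b   2    1    0    1
  d   3    2    1    1
  a   4    3    2    2
Edit distance = dp[4][3] = 2

2


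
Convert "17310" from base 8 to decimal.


Input: "17310" in base 8
Positional expansion:
  Digit '1' (value 1) x 8^4 = 4096
  Digit '7' (value 7) x 8^3 = 3584
  Digit '3' (value 3) x 8^2 = 192
  Digit '1' (value 1) x 8^1 = 8
  Digit '0' (value 0) x 8^0 = 0
Sum = 7880

7880


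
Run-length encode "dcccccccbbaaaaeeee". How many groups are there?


Input: dcccccccbbaaaaeeee
Scanning for consecutive runs:
  Group 1: 'd' x 1 (positions 0-0)
  Group 2: 'c' x 7 (positions 1-7)
  Group 3: 'b' x 2 (positions 8-9)
  Group 4: 'a' x 4 (positions 10-13)
  Group 5: 'e' x 4 (positions 14-17)
Total groups: 5

5


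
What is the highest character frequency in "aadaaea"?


Input: aadaaea
Character counts:
  'a': 5
  'd': 1
  'e': 1
Maximum frequency: 5

5


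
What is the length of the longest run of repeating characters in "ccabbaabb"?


Input: "ccabbaabb"
Scanning for longest run:
  Position 1 ('c'): continues run of 'c', length=2
  Position 2 ('a'): new char, reset run to 1
  Position 3 ('b'): new char, reset run to 1
  Position 4 ('b'): continues run of 'b', length=2
  Position 5 ('a'): new char, reset run to 1
  Position 6 ('a'): continues run of 'a', length=2
  Position 7 ('b'): new char, reset run to 1
  Position 8 ('b'): continues run of 'b', length=2
Longest run: 'c' with length 2

2


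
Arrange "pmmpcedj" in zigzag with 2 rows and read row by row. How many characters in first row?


Zigzag "pmmpcedj" into 2 rows:
Placing characters:
  'p' => row 0
  'm' => row 1
  'm' => row 0
  'p' => row 1
  'c' => row 0
  'e' => row 1
  'd' => row 0
  'j' => row 1
Rows:
  Row 0: "pmcd"
  Row 1: "mpej"
First row length: 4

4


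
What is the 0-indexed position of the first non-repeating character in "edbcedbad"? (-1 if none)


Input: edbcedbad
Character frequencies:
  'a': 1
  'b': 2
  'c': 1
  'd': 3
  'e': 2
Scanning left to right for freq == 1:
  Position 0 ('e'): freq=2, skip
  Position 1 ('d'): freq=3, skip
  Position 2 ('b'): freq=2, skip
  Position 3 ('c'): unique! => answer = 3

3


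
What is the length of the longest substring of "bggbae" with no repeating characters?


Input: "bggbae"
Sliding window (track last position of each char):
  Position 0 ('b'): window [0,0] length 1 -- new best
  Position 1 ('g'): window [0,1] length 2 -- new best
  Position 2 ('g'): repeat (last at 1), move window start to 2
  Position 2 ('g'): window [2,2] length 1
  Position 3 ('b'): window [2,3] length 2
  Position 4 ('a'): window [2,4] length 3 -- new best
  Position 5 ('e'): window [2,5] length 4 -- new best
Longest substring with no repeats: "gbae" with length 4

4


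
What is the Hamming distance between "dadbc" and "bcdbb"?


Comparing "dadbc" and "bcdbb" position by position:
  Position 0: 'd' vs 'b' => differ
  Position 1: 'a' vs 'c' => differ
  Position 2: 'd' vs 'd' => same
  Position 3: 'b' vs 'b' => same
  Position 4: 'c' vs 'b' => differ
Total differences (Hamming distance): 3

3


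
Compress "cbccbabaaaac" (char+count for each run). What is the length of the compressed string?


Input: cbccbabaaaac
Runs:
  'c' x 1 => "c1"
  'b' x 1 => "b1"
  'c' x 2 => "c2"
  'b' x 1 => "b1"
  'a' x 1 => "a1"
  'b' x 1 => "b1"
  'a' x 4 => "a4"
  'c' x 1 => "c1"
Compressed: "c1b1c2b1a1b1a4c1"
Compressed length: 16

16


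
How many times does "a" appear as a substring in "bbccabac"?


Searching for "a" in "bbccabac"
Scanning each position:
  Position 0: "b" => no
  Position 1: "b" => no
  Position 2: "c" => no
  Position 3: "c" => no
  Position 4: "a" => MATCH
  Position 5: "b" => no
  Position 6: "a" => MATCH
  Position 7: "c" => no
Total occurrences: 2

2


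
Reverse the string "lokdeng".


Input: lokdeng
Reading characters right to left:
  Position 6: 'g'
  Position 5: 'n'
  Position 4: 'e'
  Position 3: 'd'
  Position 2: 'k'
  Position 1: 'o'
  Position 0: 'l'
Reversed: gnedkol

gnedkol


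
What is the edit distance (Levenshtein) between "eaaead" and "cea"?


Computing edit distance: "eaaead" -> "cea"
DP table:
           c    e    a
      0    1    2    3
  e   1    1    1    2
  a   2    2    2    1
  a   3    3    3    2
  e   4    4    3    3
  a   5    5    4    3
  d   6    6    5    4
Edit distance = dp[6][3] = 4

4


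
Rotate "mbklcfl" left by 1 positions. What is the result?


Input: "mbklcfl", rotate left by 1
First 1 characters: "m"
Remaining characters: "bklcfl"
Concatenate remaining + first: "bklcfl" + "m" = "bklcflm"

bklcflm


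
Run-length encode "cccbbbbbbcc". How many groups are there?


Input: cccbbbbbbcc
Scanning for consecutive runs:
  Group 1: 'c' x 3 (positions 0-2)
  Group 2: 'b' x 6 (positions 3-8)
  Group 3: 'c' x 2 (positions 9-10)
Total groups: 3

3


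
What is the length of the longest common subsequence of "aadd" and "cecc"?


LCS of "aadd" and "cecc"
DP table:
           c    e    c    c
      0    0    0    0    0
  a   0    0    0    0    0
  a   0    0    0    0    0
  d   0    0    0    0    0
  d   0    0    0    0    0
LCS length = dp[4][4] = 0

0


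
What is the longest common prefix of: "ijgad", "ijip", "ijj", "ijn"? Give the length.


Words: ijgad, ijip, ijj, ijn
  Position 0: all 'i' => match
  Position 1: all 'j' => match
  Position 2: ('g', 'i', 'j', 'n') => mismatch, stop
LCP = "ij" (length 2)

2


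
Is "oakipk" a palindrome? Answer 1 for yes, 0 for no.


Input: oakipk
Reversed: kpikao
  Compare pos 0 ('o') with pos 5 ('k'): MISMATCH
  Compare pos 1 ('a') with pos 4 ('p'): MISMATCH
  Compare pos 2 ('k') with pos 3 ('i'): MISMATCH
Result: not a palindrome

0


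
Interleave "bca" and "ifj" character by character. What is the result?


Interleaving "bca" and "ifj":
  Position 0: 'b' from first, 'i' from second => "bi"
  Position 1: 'c' from first, 'f' from second => "cf"
  Position 2: 'a' from first, 'j' from second => "aj"
Result: bicfaj

bicfaj


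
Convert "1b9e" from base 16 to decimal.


Input: "1b9e" in base 16
Positional expansion:
  Digit '1' (value 1) x 16^3 = 4096
  Digit 'b' (value 11) x 16^2 = 2816
  Digit '9' (value 9) x 16^1 = 144
  Digit 'e' (value 14) x 16^0 = 14
Sum = 7070

7070


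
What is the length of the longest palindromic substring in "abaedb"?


Input: "abaedb"
Checking substrings for palindromes:
  [0:3] "aba" (len 3) => palindrome
Longest palindromic substring: "aba" with length 3

3


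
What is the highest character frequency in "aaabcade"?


Input: aaabcade
Character counts:
  'a': 4
  'b': 1
  'c': 1
  'd': 1
  'e': 1
Maximum frequency: 4

4
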